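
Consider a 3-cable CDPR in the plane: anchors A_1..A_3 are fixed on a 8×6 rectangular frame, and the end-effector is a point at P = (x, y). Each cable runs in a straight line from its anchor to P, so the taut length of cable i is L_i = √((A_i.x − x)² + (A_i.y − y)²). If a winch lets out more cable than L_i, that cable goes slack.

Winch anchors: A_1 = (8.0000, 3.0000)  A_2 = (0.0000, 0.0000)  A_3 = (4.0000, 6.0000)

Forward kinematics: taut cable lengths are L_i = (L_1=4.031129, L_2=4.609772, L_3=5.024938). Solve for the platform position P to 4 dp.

(4.5000, 1.0000)

each cable: (A_i−P)·(A_i−P) = L_i²; let k_i = ‖A_i‖²−L_i²
k_1 = 64.0000+9.0000−16.2500 = 56.7500
row 1: 16.0000x + 6.0000y = 78.0000  (k_2=-21.2500)
row 2: 8.0000x − 6.0000y = 30.0000  (k_3=26.7500)
Cramer on rows 1–2 → x = 4.5000, y = 1.0000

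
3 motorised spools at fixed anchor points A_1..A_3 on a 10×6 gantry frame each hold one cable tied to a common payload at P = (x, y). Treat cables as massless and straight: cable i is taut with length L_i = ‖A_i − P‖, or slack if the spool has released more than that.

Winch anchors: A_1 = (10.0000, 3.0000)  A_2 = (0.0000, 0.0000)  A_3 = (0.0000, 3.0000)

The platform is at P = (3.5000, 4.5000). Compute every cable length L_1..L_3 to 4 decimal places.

(6.6708, 5.7009, 3.8079)

L_1: Δ = A_1−P = (6.5000, -1.5000) → ‖Δ‖ = √44.5000 = 6.6708
L_2: Δ = A_2−P = (-3.5000, -4.5000) → ‖Δ‖ = √32.5000 = 5.7009
L_3: Δ = A_3−P = (-3.5000, -1.5000) → ‖Δ‖ = √14.5000 = 3.8079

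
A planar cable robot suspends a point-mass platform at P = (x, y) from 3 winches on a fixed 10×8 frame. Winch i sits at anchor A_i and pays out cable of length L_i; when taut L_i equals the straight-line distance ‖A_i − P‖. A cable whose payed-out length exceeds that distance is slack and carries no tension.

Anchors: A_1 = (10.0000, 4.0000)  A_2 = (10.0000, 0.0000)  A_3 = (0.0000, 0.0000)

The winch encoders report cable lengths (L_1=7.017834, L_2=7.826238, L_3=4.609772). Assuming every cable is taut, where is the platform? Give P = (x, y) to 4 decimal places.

expand ‖A_i−P‖²=L_i² and subtract eq 1 (c_i ≔ ‖A_i‖²−L_i²)
c_1 = 100.0000+16.0000−49.2500 = 66.7500
eq1−eq2 → [0.0000  8.0000]·P = 28.0000
eq1−eq3 → [20.0000  8.0000]·P = 88.0000
2×2 solve → P = (3.0000, 3.5000)

(3.0000, 3.5000)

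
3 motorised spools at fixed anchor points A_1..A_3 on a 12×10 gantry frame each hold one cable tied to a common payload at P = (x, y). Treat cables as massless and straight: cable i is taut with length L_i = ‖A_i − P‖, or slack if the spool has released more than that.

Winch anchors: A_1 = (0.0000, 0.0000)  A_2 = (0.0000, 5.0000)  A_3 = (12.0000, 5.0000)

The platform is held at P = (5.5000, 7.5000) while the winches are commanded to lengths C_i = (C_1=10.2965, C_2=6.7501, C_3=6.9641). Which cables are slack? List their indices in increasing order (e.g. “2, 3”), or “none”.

1, 2

i=1: geometric 9.3005 vs commanded 10.2965 ⇒ slack
i=2: geometric 6.0415 vs commanded 6.7501 ⇒ slack
i=3: geometric 6.9642 vs commanded 6.9641 ⇒ taut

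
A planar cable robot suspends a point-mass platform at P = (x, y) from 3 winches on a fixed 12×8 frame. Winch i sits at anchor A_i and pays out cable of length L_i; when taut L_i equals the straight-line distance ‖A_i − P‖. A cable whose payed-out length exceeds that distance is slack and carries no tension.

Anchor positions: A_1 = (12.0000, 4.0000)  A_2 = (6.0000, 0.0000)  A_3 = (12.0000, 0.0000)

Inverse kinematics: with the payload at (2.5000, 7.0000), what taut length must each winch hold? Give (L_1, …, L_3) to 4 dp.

cable 1: Δx=9.5000, Δy=-3.0000; L_1 = √(Δx²+Δy²) = 9.9624
cable 2: Δx=3.5000, Δy=-7.0000; L_2 = √(Δx²+Δy²) = 7.8262
cable 3: Δx=9.5000, Δy=-7.0000; L_3 = √(Δx²+Δy²) = 11.8004

(9.9624, 7.8262, 11.8004)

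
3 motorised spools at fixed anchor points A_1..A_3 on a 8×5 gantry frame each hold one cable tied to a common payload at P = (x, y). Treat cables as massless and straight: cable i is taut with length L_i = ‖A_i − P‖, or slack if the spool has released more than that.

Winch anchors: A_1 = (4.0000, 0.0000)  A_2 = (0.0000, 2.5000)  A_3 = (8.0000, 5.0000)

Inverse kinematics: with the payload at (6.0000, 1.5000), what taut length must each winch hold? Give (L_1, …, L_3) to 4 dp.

(2.5000, 6.0828, 4.0311)

cable 1: Δx=-2.0000, Δy=-1.5000; L_1 = √(Δx²+Δy²) = 2.5000
cable 2: Δx=-6.0000, Δy=1.0000; L_2 = √(Δx²+Δy²) = 6.0828
cable 3: Δx=2.0000, Δy=3.5000; L_3 = √(Δx²+Δy²) = 4.0311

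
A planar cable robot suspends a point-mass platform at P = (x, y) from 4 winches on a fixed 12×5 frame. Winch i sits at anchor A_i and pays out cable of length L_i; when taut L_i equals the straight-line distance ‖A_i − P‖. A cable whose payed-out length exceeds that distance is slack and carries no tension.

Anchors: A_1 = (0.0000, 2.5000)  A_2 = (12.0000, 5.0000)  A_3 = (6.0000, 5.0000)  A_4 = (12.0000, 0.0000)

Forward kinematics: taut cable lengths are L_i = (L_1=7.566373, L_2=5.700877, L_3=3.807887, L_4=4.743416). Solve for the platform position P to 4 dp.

each cable: (A_i−P)·(A_i−P) = L_i²; let q_i = ‖A_i‖²−L_i²
q_1 = 0.0000+6.2500−57.2500 = -51.0000
row 1: -24.0000x − 5.0000y = -187.5000  (q_2=136.5000)
row 2: -12.0000x − 5.0000y = -97.5000  (q_3=46.5000)
row 3: -24.0000x + 5.0000y = -172.5000  (q_4=121.5000)
Cramer on rows 1–2 → x = 7.5000, y = 1.5000
check cable 4: ‖A_4−P‖² = 22.5000 ≈ L_4² = 22.5000 ✓

(7.5000, 1.5000)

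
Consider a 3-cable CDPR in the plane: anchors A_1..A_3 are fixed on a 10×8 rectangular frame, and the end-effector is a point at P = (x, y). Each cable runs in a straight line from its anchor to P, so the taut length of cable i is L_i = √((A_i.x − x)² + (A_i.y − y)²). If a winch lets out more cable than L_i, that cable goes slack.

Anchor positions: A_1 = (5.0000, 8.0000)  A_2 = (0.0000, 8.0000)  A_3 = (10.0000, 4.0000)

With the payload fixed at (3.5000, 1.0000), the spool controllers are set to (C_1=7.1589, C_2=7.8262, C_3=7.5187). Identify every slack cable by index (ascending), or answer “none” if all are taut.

i=1: geometric 7.1589 vs commanded 7.1589 ⇒ taut
i=2: geometric 7.8262 vs commanded 7.8262 ⇒ taut
i=3: geometric 7.1589 vs commanded 7.5187 ⇒ slack

3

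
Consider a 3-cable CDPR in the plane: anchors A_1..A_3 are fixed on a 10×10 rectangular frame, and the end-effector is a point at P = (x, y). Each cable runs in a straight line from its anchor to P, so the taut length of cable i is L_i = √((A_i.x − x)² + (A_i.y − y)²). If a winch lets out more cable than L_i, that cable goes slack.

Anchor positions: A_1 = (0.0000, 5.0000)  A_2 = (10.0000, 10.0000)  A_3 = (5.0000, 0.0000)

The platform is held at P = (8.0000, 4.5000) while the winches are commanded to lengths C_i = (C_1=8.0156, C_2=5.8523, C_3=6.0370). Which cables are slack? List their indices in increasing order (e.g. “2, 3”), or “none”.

3

cable 1: √((-8.0000)²+(0.5000)²)=8.0156, C_1=8.0156: taut
cable 2: √((2.0000)²+(5.5000)²)=5.8523, C_2=5.8523: taut
cable 3: √((-3.0000)²+(-4.5000)²)=5.4083, C_3=6.0370: slack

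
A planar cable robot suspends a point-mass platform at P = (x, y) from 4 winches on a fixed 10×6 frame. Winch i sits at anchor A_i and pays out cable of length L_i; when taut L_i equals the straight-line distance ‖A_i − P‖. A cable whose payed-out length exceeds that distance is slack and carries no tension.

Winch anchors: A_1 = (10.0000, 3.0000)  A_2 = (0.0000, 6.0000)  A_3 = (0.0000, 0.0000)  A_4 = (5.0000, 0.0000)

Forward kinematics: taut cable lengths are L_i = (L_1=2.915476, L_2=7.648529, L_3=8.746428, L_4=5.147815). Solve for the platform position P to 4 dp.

(7.5000, 4.5000)

expand ‖A_i−P‖²=L_i² and subtract eq 1 (q_i ≔ ‖A_i‖²−L_i²)
q_1 = 100.0000+9.0000−8.5000 = 100.5000
eq1−eq2 → [20.0000  -6.0000]·P = 123.0000
eq1−eq3 → [20.0000  6.0000]·P = 177.0000
eq1−eq4 → [10.0000  6.0000]·P = 102.0000
2×2 solve → P = (7.5000, 4.5000)
check cable 4: ‖A_4−P‖² = 26.5000 ≈ L_4² = 26.5000 ✓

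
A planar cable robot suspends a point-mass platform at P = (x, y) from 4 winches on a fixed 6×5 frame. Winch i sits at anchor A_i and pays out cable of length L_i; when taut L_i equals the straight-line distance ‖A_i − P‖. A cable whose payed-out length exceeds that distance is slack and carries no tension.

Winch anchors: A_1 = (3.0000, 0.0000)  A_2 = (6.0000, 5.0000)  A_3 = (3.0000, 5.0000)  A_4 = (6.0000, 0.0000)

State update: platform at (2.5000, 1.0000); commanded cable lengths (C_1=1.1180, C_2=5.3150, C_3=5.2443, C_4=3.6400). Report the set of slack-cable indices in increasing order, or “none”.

3

cable 1: √((0.5000)²+(-1.0000)²)=1.1180, C_1=1.1180: taut
cable 2: √((3.5000)²+(4.0000)²)=5.3151, C_2=5.3150: taut
cable 3: √((0.5000)²+(4.0000)²)=4.0311, C_3=5.2443: slack
cable 4: √((3.5000)²+(-1.0000)²)=3.6401, C_4=3.6400: taut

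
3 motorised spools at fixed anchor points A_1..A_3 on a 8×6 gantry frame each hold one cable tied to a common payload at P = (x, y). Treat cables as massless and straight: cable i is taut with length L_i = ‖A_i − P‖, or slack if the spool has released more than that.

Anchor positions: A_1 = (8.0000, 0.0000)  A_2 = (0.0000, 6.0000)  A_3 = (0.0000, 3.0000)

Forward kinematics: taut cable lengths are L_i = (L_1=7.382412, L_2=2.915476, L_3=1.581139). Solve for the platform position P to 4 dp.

circle eqns → linear via eq_j − eq_1; set k_j = A_j·A_j − L_j²
k_1 = 64.0000+0.0000−54.5000 = 9.5000
16.0000·x − 12.0000·y = k_1−k_2 = -18.0000
16.0000·x − 6.0000·y = k_1−k_3 = 3.0000
solve first two rows → x=1.5000, y=3.5000

(1.5000, 3.5000)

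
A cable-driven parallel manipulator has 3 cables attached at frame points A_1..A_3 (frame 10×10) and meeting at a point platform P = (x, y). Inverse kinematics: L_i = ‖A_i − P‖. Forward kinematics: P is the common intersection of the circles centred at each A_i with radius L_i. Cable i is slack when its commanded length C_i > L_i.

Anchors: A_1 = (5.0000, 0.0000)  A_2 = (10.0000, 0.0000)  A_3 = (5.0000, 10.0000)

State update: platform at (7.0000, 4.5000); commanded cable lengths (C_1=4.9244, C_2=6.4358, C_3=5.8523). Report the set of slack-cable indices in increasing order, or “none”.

2

i=1: geometric 4.9244 vs commanded 4.9244 ⇒ taut
i=2: geometric 5.4083 vs commanded 6.4358 ⇒ slack
i=3: geometric 5.8523 vs commanded 5.8523 ⇒ taut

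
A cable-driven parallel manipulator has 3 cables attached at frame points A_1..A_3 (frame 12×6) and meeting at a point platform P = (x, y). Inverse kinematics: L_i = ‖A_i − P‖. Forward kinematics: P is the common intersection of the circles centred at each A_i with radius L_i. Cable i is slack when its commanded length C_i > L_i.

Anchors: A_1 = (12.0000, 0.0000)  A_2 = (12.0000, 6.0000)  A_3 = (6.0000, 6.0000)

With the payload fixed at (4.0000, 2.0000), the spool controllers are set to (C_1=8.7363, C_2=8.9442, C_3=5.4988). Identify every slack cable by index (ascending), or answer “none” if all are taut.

cable 1: L_1 = ‖A_1−P‖ = 8.2462;  C_1 = 8.7363 → slack
cable 2: L_2 = ‖A_2−P‖ = 8.9443;  C_2 = 8.9442 → taut
cable 3: L_3 = ‖A_3−P‖ = 4.4721;  C_3 = 5.4988 → slack

1, 3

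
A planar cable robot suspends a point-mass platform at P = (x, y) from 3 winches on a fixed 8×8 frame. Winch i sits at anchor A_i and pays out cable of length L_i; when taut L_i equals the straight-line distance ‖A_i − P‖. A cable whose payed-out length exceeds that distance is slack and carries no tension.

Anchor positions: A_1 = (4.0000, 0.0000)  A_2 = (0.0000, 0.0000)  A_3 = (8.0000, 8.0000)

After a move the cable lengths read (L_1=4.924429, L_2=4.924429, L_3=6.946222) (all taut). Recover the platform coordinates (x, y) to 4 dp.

expand ‖A_i−P‖²=L_i² and subtract eq 1 (k_i ≔ ‖A_i‖²−L_i²)
k_1 = 16.0000+0.0000−24.2500 = -8.2500
eq1−eq2 → [8.0000  0.0000]·P = 16.0000
eq1−eq3 → [-8.0000  -16.0000]·P = -88.0000
2×2 solve → P = (2.0000, 4.5000)

(2.0000, 4.5000)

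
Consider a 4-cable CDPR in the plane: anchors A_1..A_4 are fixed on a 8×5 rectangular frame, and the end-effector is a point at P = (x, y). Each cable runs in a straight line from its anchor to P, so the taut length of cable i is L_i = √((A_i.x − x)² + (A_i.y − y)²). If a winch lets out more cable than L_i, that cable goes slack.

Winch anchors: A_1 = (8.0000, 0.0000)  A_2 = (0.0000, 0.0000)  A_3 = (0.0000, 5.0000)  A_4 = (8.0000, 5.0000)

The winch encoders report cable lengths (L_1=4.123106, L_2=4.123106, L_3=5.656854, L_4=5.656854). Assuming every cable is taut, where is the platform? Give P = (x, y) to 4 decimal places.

(4.0000, 1.0000)

circle eqns → linear via eq_j − eq_1; set c_j = A_j·A_j − L_j²
c_1 = 64.0000+0.0000−17.0000 = 47.0000
16.0000·x + 0.0000·y = c_1−c_2 = 64.0000
16.0000·x − 10.0000·y = c_1−c_3 = 54.0000
0.0000·x − 10.0000·y = c_1−c_4 = -10.0000
solve first two rows → x=4.0000, y=1.0000
check cable 4: ‖A_4−P‖² = 32.0000 ≈ L_4² = 32.0000 ✓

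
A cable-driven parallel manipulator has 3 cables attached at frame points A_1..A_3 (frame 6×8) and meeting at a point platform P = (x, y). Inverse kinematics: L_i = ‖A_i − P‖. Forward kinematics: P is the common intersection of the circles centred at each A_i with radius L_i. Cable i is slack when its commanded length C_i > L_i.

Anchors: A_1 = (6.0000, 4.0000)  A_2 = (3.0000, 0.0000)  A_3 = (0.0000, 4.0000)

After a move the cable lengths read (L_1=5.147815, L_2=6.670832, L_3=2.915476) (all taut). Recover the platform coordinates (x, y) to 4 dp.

(1.5000, 6.5000)

expand ‖A_i−P‖²=L_i² and subtract eq 1 (q_i ≔ ‖A_i‖²−L_i²)
q_1 = 36.0000+16.0000−26.5000 = 25.5000
eq1−eq2 → [6.0000  8.0000]·P = 61.0000
eq1−eq3 → [12.0000  0.0000]·P = 18.0000
2×2 solve → P = (1.5000, 6.5000)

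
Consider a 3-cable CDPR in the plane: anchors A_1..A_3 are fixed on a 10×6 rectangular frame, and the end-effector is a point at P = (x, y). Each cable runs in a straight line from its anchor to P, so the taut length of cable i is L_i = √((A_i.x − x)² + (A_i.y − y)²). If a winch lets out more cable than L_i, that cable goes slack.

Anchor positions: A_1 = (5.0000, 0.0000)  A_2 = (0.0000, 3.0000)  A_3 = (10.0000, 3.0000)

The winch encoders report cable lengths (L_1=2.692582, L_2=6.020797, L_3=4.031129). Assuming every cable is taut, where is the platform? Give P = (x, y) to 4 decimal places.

each cable: (A_i−P)·(A_i−P) = L_i²; let q_i = ‖A_i‖²−L_i²
q_1 = 25.0000+0.0000−7.2500 = 17.7500
row 1: 10.0000x − 6.0000y = 45.0000  (q_2=-27.2500)
row 2: -10.0000x − 6.0000y = -75.0000  (q_3=92.7500)
Cramer on rows 1–2 → x = 6.0000, y = 2.5000

(6.0000, 2.5000)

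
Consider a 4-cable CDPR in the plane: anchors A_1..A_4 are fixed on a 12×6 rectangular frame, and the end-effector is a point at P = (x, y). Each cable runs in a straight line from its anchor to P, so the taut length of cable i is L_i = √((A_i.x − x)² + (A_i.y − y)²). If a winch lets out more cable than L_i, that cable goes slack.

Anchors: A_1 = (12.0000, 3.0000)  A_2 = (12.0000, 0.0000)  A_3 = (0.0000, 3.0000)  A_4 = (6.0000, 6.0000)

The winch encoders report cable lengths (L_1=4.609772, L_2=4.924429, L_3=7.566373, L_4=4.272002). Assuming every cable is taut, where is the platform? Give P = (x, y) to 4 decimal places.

expand ‖A_i−P‖²=L_i² and subtract eq 1 (c_i ≔ ‖A_i‖²−L_i²)
c_1 = 144.0000+9.0000−21.2500 = 131.7500
eq1−eq2 → [0.0000  6.0000]·P = 12.0000
eq1−eq3 → [24.0000  0.0000]·P = 180.0000
eq1−eq4 → [12.0000  -6.0000]·P = 78.0000
2×2 solve → P = (7.5000, 2.0000)
check cable 4: ‖A_4−P‖² = 18.2500 ≈ L_4² = 18.2500 ✓

(7.5000, 2.0000)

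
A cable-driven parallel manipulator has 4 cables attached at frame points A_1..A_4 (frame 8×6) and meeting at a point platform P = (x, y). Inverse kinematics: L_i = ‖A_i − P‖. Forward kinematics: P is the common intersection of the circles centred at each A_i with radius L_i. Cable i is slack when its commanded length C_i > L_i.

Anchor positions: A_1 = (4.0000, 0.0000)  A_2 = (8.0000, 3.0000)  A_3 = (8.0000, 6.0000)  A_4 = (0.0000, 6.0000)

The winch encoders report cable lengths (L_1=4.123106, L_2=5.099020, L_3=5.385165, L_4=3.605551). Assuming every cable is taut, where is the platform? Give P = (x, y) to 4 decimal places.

circle eqns → linear via eq_j − eq_1; set q_j = A_j·A_j − L_j²
q_1 = 16.0000+0.0000−17.0000 = -1.0000
-8.0000·x − 6.0000·y = q_1−q_2 = -48.0000
-8.0000·x − 12.0000·y = q_1−q_3 = -72.0000
8.0000·x − 12.0000·y = q_1−q_4 = -24.0000
solve first two rows → x=3.0000, y=4.0000
check cable 4: ‖A_4−P‖² = 13.0000 ≈ L_4² = 13.0000 ✓

(3.0000, 4.0000)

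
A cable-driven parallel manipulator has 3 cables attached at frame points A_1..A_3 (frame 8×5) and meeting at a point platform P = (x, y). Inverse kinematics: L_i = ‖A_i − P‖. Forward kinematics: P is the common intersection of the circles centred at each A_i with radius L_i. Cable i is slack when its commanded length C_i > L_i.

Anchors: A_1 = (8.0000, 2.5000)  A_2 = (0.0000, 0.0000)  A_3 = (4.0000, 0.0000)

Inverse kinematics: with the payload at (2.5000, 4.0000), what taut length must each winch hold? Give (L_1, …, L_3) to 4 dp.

L_1: Δ = A_1−P = (5.5000, -1.5000) → ‖Δ‖ = √32.5000 = 5.7009
L_2: Δ = A_2−P = (-2.5000, -4.0000) → ‖Δ‖ = √22.2500 = 4.7170
L_3: Δ = A_3−P = (1.5000, -4.0000) → ‖Δ‖ = √18.2500 = 4.2720

(5.7009, 4.7170, 4.2720)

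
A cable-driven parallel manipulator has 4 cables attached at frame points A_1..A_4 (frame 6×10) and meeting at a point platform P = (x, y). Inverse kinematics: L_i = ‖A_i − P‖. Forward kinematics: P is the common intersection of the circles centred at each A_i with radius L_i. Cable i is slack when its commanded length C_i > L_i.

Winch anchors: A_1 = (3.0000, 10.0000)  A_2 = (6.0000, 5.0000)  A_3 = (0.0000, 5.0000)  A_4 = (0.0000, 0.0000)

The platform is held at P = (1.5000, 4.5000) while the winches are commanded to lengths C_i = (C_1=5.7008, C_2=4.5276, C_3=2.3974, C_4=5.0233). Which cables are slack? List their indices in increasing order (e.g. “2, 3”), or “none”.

i=1: geometric 5.7009 vs commanded 5.7008 ⇒ taut
i=2: geometric 4.5277 vs commanded 4.5276 ⇒ taut
i=3: geometric 1.5811 vs commanded 2.3974 ⇒ slack
i=4: geometric 4.7434 vs commanded 5.0233 ⇒ slack

3, 4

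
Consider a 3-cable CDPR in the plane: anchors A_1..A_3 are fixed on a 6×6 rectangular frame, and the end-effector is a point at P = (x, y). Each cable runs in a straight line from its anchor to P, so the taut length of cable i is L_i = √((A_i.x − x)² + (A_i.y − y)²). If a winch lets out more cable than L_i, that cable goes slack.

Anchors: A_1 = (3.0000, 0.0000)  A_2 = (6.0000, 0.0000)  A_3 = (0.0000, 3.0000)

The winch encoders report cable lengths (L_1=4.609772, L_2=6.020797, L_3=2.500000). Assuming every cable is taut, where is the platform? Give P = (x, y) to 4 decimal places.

(2.0000, 4.5000)

each cable: (A_i−P)·(A_i−P) = L_i²; let c_i = ‖A_i‖²−L_i²
c_1 = 9.0000+0.0000−21.2500 = -12.2500
row 1: -6.0000x + 0.0000y = -12.0000  (c_2=-0.2500)
row 2: 6.0000x − 6.0000y = -15.0000  (c_3=2.7500)
Cramer on rows 1–2 → x = 2.0000, y = 4.5000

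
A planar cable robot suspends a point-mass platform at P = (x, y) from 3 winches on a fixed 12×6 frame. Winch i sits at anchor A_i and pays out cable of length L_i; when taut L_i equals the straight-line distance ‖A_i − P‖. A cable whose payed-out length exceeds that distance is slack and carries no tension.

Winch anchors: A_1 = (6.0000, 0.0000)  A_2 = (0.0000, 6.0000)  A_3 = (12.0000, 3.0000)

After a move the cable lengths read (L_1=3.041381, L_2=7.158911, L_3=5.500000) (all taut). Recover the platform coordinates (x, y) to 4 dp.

(6.5000, 3.0000)

each cable: (A_i−P)·(A_i−P) = L_i²; let k_i = ‖A_i‖²−L_i²
k_1 = 36.0000+0.0000−9.2500 = 26.7500
row 1: 12.0000x − 12.0000y = 42.0000  (k_2=-15.2500)
row 2: -12.0000x − 6.0000y = -96.0000  (k_3=122.7500)
Cramer on rows 1–2 → x = 6.5000, y = 3.0000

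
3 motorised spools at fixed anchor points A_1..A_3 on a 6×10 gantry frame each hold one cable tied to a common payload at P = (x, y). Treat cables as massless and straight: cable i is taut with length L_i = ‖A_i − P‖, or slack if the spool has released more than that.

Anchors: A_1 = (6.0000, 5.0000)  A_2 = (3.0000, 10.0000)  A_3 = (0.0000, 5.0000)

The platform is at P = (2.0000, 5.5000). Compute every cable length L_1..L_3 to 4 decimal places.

L_1: Δ = A_1−P = (4.0000, -0.5000) → ‖Δ‖ = √16.2500 = 4.0311
L_2: Δ = A_2−P = (1.0000, 4.5000) → ‖Δ‖ = √21.2500 = 4.6098
L_3: Δ = A_3−P = (-2.0000, -0.5000) → ‖Δ‖ = √4.2500 = 2.0616

(4.0311, 4.6098, 2.0616)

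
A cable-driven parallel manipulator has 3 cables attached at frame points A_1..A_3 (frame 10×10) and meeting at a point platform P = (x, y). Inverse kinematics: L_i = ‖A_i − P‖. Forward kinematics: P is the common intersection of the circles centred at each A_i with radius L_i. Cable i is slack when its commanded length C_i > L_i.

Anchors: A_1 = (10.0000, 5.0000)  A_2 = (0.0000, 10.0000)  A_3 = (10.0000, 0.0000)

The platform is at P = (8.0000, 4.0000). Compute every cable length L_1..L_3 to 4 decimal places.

L_1 = √((10.0000−8.0000)² + (5.0000−4.0000)²) = 2.2361
L_2 = √((0.0000−8.0000)² + (10.0000−4.0000)²) = 10.0000
L_3 = √((10.0000−8.0000)² + (0.0000−4.0000)²) = 4.4721

(2.2361, 10.0000, 4.4721)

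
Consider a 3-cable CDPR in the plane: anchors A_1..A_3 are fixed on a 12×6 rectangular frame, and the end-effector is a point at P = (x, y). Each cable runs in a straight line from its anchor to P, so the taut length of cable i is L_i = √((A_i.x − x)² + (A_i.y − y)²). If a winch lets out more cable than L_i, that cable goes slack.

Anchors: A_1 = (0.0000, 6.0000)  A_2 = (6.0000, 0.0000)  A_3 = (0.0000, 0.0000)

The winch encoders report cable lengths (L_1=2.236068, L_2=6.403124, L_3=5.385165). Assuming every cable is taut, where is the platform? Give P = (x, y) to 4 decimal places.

each cable: (A_i−P)·(A_i−P) = L_i²; let c_i = ‖A_i‖²−L_i²
c_1 = 0.0000+36.0000−5.0000 = 31.0000
row 1: -12.0000x + 12.0000y = 36.0000  (c_2=-5.0000)
row 2: 0.0000x + 12.0000y = 60.0000  (c_3=-29.0000)
Cramer on rows 1–2 → x = 2.0000, y = 5.0000

(2.0000, 5.0000)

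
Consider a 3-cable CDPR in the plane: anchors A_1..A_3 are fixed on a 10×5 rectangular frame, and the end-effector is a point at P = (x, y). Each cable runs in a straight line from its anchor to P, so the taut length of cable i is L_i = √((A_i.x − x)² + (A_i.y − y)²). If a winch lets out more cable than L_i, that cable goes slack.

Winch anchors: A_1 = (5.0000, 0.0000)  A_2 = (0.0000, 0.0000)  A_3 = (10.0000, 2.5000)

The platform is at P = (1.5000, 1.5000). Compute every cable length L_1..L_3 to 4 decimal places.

cable 1: Δx=3.5000, Δy=-1.5000; L_1 = √(Δx²+Δy²) = 3.8079
cable 2: Δx=-1.5000, Δy=-1.5000; L_2 = √(Δx²+Δy²) = 2.1213
cable 3: Δx=8.5000, Δy=1.0000; L_3 = √(Δx²+Δy²) = 8.5586

(3.8079, 2.1213, 8.5586)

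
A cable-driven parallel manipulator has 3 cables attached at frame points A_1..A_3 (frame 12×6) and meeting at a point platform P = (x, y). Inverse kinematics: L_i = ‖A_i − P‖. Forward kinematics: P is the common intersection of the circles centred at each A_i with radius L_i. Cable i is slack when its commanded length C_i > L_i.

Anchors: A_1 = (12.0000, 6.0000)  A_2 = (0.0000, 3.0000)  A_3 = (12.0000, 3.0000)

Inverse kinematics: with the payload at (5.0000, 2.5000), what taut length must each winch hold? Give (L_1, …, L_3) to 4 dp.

(7.8262, 5.0249, 7.0178)

L_1: Δ = A_1−P = (7.0000, 3.5000) → ‖Δ‖ = √61.2500 = 7.8262
L_2: Δ = A_2−P = (-5.0000, 0.5000) → ‖Δ‖ = √25.2500 = 5.0249
L_3: Δ = A_3−P = (7.0000, 0.5000) → ‖Δ‖ = √49.2500 = 7.0178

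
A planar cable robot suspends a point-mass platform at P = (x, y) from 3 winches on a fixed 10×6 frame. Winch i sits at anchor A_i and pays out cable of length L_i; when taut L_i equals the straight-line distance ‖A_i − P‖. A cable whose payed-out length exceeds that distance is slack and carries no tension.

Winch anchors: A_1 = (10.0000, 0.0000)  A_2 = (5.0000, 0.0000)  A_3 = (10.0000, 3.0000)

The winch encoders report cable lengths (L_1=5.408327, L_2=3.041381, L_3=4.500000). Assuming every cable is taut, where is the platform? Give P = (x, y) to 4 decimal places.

expand ‖A_i−P‖²=L_i² and subtract eq 1 (q_i ≔ ‖A_i‖²−L_i²)
q_1 = 100.0000+0.0000−29.2500 = 70.7500
eq1−eq2 → [10.0000  0.0000]·P = 55.0000
eq1−eq3 → [0.0000  -6.0000]·P = -18.0000
2×2 solve → P = (5.5000, 3.0000)

(5.5000, 3.0000)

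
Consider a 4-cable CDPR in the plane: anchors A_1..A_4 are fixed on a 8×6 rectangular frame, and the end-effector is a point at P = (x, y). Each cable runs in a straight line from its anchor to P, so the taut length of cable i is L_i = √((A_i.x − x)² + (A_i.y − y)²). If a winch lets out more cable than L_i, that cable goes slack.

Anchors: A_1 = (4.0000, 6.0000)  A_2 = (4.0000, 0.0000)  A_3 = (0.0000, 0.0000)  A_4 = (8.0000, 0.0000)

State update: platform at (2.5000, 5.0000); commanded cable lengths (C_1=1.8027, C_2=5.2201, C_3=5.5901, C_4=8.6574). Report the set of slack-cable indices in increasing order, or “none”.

4

i=1: geometric 1.8028 vs commanded 1.8027 ⇒ taut
i=2: geometric 5.2202 vs commanded 5.2201 ⇒ taut
i=3: geometric 5.5902 vs commanded 5.5901 ⇒ taut
i=4: geometric 7.4330 vs commanded 8.6574 ⇒ slack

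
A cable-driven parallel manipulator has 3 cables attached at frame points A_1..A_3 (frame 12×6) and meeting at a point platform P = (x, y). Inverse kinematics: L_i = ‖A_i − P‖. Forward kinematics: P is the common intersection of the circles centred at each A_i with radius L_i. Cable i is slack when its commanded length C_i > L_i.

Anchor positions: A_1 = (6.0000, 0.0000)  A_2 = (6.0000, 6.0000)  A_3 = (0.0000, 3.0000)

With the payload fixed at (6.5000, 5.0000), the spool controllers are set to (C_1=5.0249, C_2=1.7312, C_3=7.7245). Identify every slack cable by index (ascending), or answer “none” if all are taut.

cable 1: L_1 = ‖A_1−P‖ = 5.0249;  C_1 = 5.0249 → taut
cable 2: L_2 = ‖A_2−P‖ = 1.1180;  C_2 = 1.7312 → slack
cable 3: L_3 = ‖A_3−P‖ = 6.8007;  C_3 = 7.7245 → slack

2, 3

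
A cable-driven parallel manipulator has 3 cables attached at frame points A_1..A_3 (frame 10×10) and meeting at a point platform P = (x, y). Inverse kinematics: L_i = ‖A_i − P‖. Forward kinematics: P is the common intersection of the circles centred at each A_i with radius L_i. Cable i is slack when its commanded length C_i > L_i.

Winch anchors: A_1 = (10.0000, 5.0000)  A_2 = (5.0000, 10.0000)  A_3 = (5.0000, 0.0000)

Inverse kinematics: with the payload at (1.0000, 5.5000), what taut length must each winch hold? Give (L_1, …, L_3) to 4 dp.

(9.0139, 6.0208, 6.8007)

L_1: Δ = A_1−P = (9.0000, -0.5000) → ‖Δ‖ = √81.2500 = 9.0139
L_2: Δ = A_2−P = (4.0000, 4.5000) → ‖Δ‖ = √36.2500 = 6.0208
L_3: Δ = A_3−P = (4.0000, -5.5000) → ‖Δ‖ = √46.2500 = 6.8007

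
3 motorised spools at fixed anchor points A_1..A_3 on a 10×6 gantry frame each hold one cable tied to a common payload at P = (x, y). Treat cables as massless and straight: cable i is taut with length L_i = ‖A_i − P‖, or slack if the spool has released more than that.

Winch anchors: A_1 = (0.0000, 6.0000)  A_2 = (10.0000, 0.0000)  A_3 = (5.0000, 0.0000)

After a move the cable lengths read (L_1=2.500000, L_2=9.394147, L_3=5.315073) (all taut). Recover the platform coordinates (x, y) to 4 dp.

expand ‖A_i−P‖²=L_i² and subtract eq 1 (k_i ≔ ‖A_i‖²−L_i²)
k_1 = 0.0000+36.0000−6.2500 = 29.7500
eq1−eq2 → [-20.0000  12.0000]·P = 18.0000
eq1−eq3 → [-10.0000  12.0000]·P = 33.0000
2×2 solve → P = (1.5000, 4.0000)

(1.5000, 4.0000)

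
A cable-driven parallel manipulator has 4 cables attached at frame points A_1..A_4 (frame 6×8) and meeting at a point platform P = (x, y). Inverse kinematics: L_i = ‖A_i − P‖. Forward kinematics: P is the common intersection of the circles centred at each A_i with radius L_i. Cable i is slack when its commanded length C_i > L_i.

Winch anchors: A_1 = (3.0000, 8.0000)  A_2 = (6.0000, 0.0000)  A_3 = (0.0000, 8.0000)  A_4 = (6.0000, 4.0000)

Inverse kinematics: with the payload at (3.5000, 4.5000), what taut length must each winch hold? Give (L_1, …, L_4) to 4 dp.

(3.5355, 5.1478, 4.9497, 2.5495)

cable 1: Δx=-0.5000, Δy=3.5000; L_1 = √(Δx²+Δy²) = 3.5355
cable 2: Δx=2.5000, Δy=-4.5000; L_2 = √(Δx²+Δy²) = 5.1478
cable 3: Δx=-3.5000, Δy=3.5000; L_3 = √(Δx²+Δy²) = 4.9497
cable 4: Δx=2.5000, Δy=-0.5000; L_4 = √(Δx²+Δy²) = 2.5495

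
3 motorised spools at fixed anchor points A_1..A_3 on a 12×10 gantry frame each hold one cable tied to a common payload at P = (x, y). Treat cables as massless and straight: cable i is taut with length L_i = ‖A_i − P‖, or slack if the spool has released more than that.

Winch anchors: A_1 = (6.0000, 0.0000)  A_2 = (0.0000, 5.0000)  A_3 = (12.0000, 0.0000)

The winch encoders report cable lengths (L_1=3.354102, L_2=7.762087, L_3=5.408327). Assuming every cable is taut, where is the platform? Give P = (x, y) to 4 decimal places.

(7.5000, 3.0000)

circle eqns → linear via eq_j − eq_1; set k_j = A_j·A_j − L_j²
k_1 = 36.0000+0.0000−11.2500 = 24.7500
12.0000·x − 10.0000·y = k_1−k_2 = 60.0000
-12.0000·x + 0.0000·y = k_1−k_3 = -90.0000
solve first two rows → x=7.5000, y=3.0000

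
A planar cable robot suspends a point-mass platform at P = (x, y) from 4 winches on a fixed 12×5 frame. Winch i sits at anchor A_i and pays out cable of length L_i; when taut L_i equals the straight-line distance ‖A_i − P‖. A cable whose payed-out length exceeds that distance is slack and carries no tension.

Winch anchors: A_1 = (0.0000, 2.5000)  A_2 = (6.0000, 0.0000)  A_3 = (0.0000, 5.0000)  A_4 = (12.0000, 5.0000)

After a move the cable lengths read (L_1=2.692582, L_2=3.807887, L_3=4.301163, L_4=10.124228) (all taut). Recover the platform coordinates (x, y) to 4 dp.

(2.5000, 1.5000)

each cable: (A_i−P)·(A_i−P) = L_i²; let k_i = ‖A_i‖²−L_i²
k_1 = 0.0000+6.2500−7.2500 = -1.0000
row 1: -12.0000x + 5.0000y = -22.5000  (k_2=21.5000)
row 2: 0.0000x − 5.0000y = -7.5000  (k_3=6.5000)
row 3: -24.0000x − 5.0000y = -67.5000  (k_4=66.5000)
Cramer on rows 1–2 → x = 2.5000, y = 1.5000
check cable 4: ‖A_4−P‖² = 102.5000 ≈ L_4² = 102.5000 ✓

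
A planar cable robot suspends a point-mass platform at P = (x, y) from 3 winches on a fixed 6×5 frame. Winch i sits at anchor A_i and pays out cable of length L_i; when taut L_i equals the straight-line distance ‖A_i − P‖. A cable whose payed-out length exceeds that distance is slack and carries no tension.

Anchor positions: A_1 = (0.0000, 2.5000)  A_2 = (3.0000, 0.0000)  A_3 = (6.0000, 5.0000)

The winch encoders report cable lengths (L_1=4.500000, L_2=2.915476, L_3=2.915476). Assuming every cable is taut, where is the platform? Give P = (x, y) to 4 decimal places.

expand ‖A_i−P‖²=L_i² and subtract eq 1 (c_i ≔ ‖A_i‖²−L_i²)
c_1 = 0.0000+6.2500−20.2500 = -14.0000
eq1−eq2 → [-6.0000  5.0000]·P = -14.5000
eq1−eq3 → [-12.0000  -5.0000]·P = -66.5000
2×2 solve → P = (4.5000, 2.5000)

(4.5000, 2.5000)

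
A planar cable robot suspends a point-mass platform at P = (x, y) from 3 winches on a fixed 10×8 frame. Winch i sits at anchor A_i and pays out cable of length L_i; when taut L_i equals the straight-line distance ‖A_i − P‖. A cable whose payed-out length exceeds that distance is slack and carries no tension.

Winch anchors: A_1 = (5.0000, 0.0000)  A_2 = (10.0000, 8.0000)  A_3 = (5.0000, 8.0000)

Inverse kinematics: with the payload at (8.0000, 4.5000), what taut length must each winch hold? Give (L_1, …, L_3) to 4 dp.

(5.4083, 4.0311, 4.6098)

cable 1: Δx=-3.0000, Δy=-4.5000; L_1 = √(Δx²+Δy²) = 5.4083
cable 2: Δx=2.0000, Δy=3.5000; L_2 = √(Δx²+Δy²) = 4.0311
cable 3: Δx=-3.0000, Δy=3.5000; L_3 = √(Δx²+Δy²) = 4.6098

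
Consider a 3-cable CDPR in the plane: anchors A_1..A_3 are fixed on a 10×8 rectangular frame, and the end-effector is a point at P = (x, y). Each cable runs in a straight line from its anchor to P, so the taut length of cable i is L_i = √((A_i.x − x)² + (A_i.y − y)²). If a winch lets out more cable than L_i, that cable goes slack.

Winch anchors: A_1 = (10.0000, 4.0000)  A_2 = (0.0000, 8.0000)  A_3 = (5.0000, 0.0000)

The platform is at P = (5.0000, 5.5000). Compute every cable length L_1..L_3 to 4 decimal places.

L_1 = √((10.0000−5.0000)² + (4.0000−5.5000)²) = 5.2202
L_2 = √((0.0000−5.0000)² + (8.0000−5.5000)²) = 5.5902
L_3 = √((5.0000−5.0000)² + (0.0000−5.5000)²) = 5.5000

(5.2202, 5.5902, 5.5000)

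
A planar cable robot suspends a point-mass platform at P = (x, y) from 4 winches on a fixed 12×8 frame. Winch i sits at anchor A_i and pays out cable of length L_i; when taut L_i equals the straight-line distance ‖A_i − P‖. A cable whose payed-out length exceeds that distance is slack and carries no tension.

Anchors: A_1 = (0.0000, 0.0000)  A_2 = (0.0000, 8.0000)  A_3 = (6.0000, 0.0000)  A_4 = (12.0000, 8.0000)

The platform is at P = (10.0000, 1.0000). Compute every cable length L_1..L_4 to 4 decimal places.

L_1: Δ = A_1−P = (-10.0000, -1.0000) → ‖Δ‖ = √101.0000 = 10.0499
L_2: Δ = A_2−P = (-10.0000, 7.0000) → ‖Δ‖ = √149.0000 = 12.2066
L_3: Δ = A_3−P = (-4.0000, -1.0000) → ‖Δ‖ = √17.0000 = 4.1231
L_4: Δ = A_4−P = (2.0000, 7.0000) → ‖Δ‖ = √53.0000 = 7.2801

(10.0499, 12.2066, 4.1231, 7.2801)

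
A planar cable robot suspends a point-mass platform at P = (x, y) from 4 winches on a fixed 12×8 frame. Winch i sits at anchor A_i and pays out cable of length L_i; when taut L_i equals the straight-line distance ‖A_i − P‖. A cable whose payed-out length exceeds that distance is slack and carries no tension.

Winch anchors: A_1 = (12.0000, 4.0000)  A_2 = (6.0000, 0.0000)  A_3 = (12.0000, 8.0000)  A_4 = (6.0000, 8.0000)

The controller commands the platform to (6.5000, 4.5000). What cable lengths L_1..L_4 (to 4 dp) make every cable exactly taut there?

(5.5227, 4.5277, 6.5192, 3.5355)

L_1 = √((12.0000−6.5000)² + (4.0000−4.5000)²) = 5.5227
L_2 = √((6.0000−6.5000)² + (0.0000−4.5000)²) = 4.5277
L_3 = √((12.0000−6.5000)² + (8.0000−4.5000)²) = 6.5192
L_4 = √((6.0000−6.5000)² + (8.0000−4.5000)²) = 3.5355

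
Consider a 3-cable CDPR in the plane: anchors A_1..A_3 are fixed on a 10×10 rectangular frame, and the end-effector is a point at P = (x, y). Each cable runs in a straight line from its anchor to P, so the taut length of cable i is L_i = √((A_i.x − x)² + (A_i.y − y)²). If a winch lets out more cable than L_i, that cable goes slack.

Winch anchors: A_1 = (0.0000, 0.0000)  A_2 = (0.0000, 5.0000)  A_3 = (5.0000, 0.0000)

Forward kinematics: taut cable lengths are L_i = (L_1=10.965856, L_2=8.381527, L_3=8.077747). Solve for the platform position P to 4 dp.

(8.0000, 7.5000)

each cable: (A_i−P)·(A_i−P) = L_i²; let k_i = ‖A_i‖²−L_i²
k_1 = 0.0000+0.0000−120.2500 = -120.2500
row 1: 0.0000x − 10.0000y = -75.0000  (k_2=-45.2500)
row 2: -10.0000x + 0.0000y = -80.0000  (k_3=-40.2500)
Cramer on rows 1–2 → x = 8.0000, y = 7.5000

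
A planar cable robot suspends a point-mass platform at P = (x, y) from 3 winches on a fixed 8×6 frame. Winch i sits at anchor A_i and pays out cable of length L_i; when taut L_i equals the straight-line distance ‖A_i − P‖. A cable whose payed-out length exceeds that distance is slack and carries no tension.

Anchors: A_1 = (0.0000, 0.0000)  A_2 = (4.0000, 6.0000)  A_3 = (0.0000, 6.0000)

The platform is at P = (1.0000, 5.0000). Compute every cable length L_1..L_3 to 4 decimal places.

(5.0990, 3.1623, 1.4142)

cable 1: Δx=-1.0000, Δy=-5.0000; L_1 = √(Δx²+Δy²) = 5.0990
cable 2: Δx=3.0000, Δy=1.0000; L_2 = √(Δx²+Δy²) = 3.1623
cable 3: Δx=-1.0000, Δy=1.0000; L_3 = √(Δx²+Δy²) = 1.4142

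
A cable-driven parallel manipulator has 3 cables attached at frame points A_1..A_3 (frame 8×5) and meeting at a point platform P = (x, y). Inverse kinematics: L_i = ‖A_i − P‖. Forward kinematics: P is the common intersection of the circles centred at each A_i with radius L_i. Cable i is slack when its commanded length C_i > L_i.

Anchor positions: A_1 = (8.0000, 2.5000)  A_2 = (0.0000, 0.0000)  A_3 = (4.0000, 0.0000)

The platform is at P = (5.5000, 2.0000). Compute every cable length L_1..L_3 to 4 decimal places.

L_1 = √((8.0000−5.5000)² + (2.5000−2.0000)²) = 2.5495
L_2 = √((0.0000−5.5000)² + (0.0000−2.0000)²) = 5.8523
L_3 = √((4.0000−5.5000)² + (0.0000−2.0000)²) = 2.5000

(2.5495, 5.8523, 2.5000)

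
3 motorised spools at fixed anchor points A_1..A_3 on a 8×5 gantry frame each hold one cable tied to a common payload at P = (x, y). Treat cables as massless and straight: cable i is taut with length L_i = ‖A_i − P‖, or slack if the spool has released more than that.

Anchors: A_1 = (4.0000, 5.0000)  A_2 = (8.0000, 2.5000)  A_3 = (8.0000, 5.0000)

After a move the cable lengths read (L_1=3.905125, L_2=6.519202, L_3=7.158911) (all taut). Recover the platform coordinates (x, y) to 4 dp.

(1.5000, 2.0000)

each cable: (A_i−P)·(A_i−P) = L_i²; let c_i = ‖A_i‖²−L_i²
c_1 = 16.0000+25.0000−15.2500 = 25.7500
row 1: -8.0000x + 5.0000y = -2.0000  (c_2=27.7500)
row 2: -8.0000x + 0.0000y = -12.0000  (c_3=37.7500)
Cramer on rows 1–2 → x = 1.5000, y = 2.0000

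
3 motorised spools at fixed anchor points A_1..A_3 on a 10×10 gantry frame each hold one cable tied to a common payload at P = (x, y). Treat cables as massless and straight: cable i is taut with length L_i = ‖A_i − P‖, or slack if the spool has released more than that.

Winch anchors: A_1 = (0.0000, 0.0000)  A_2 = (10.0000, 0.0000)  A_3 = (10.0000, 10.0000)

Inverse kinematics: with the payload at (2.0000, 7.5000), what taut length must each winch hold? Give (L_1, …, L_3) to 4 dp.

cable 1: Δx=-2.0000, Δy=-7.5000; L_1 = √(Δx²+Δy²) = 7.7621
cable 2: Δx=8.0000, Δy=-7.5000; L_2 = √(Δx²+Δy²) = 10.9659
cable 3: Δx=8.0000, Δy=2.5000; L_3 = √(Δx²+Δy²) = 8.3815

(7.7621, 10.9659, 8.3815)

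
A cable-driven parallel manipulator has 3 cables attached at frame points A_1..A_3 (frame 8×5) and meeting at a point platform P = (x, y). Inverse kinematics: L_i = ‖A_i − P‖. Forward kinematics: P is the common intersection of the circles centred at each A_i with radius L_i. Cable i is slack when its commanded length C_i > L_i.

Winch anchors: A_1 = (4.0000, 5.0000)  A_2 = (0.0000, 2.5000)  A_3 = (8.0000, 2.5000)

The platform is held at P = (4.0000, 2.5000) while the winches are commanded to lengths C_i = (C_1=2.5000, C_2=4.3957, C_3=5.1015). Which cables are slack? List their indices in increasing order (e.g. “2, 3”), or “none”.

2, 3

cable 1: L_1 = ‖A_1−P‖ = 2.5000;  C_1 = 2.5000 → taut
cable 2: L_2 = ‖A_2−P‖ = 4.0000;  C_2 = 4.3957 → slack
cable 3: L_3 = ‖A_3−P‖ = 4.0000;  C_3 = 5.1015 → slack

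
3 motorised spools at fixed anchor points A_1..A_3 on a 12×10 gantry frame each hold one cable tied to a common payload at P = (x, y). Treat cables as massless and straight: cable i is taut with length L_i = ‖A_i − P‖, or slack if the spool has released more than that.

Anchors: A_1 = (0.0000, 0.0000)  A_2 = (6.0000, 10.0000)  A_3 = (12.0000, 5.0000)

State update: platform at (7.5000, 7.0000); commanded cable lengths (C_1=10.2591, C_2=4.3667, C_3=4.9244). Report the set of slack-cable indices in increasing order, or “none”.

2

cable 1: L_1 = ‖A_1−P‖ = 10.2591;  C_1 = 10.2591 → taut
cable 2: L_2 = ‖A_2−P‖ = 3.3541;  C_2 = 4.3667 → slack
cable 3: L_3 = ‖A_3−P‖ = 4.9244;  C_3 = 4.9244 → taut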